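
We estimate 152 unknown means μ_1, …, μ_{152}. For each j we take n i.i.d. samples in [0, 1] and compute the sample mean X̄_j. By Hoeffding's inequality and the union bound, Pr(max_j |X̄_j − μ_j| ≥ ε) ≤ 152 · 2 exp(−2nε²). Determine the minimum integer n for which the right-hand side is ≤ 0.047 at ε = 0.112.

Need 2·152·exp(−2nε²) ≤ 0.047, i.e. exp(−2nε²) ≤ 0.047/304.
So 2nε² ≥ ln(304/0.047) = 8.774635.
Hence n ≥ 8.774635/(2·0.112²) = 349.754.
The smallest integer n is 350.

350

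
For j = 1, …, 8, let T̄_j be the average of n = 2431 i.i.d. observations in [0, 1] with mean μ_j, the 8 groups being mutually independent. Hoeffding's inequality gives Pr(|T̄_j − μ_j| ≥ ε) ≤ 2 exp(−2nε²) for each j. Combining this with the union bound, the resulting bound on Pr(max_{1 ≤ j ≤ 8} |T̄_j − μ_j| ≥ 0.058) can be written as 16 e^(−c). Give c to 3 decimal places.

16.356

Union bound over the 8 events: Pr(max_{1 ≤ j ≤ 8} |T̄_j − μ_j| ≥ 0.058) ≤ 8·2·exp(−2nε²) = 16 exp(−2·2431·0.058²).
So c = 2·2431·0.058² = 16.3558.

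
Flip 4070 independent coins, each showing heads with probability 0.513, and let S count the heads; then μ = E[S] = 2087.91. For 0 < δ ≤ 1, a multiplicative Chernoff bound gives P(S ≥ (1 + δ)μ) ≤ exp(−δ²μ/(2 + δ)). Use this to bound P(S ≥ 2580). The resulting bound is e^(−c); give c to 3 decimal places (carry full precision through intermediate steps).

Write 2580 = (1 + δ)μ, so δ = 2580/2087.91 − 1 = 0.2356854…
Then the exponent is δ²μ/(2 + δ) = (2580 − μ)² / (μ·(2 + δ)) = 51.876015.

51.876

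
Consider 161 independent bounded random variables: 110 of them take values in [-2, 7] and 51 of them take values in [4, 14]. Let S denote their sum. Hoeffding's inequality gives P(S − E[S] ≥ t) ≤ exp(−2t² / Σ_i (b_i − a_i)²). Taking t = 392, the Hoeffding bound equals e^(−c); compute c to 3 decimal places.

Σ(b_i − a_i)² = 110·9² + 51·10² = 14010.
c = 2t² / 14010 = 2·392² / 14010 = 21.9363.

21.936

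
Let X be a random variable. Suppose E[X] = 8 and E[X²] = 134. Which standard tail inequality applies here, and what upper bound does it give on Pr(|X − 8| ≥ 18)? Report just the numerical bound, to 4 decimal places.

0.2160

The first two moments determine the variance, so Chebyshev's inequality is the sharpest standard bound available.
Var(X) = E[X²] − (E[X])² = 134 − 64 = 70.
Chebyshev's inequality: Pr(|X − μ| ≥ t) ≤ Var(X)/t² = 70/324 = 0.2160.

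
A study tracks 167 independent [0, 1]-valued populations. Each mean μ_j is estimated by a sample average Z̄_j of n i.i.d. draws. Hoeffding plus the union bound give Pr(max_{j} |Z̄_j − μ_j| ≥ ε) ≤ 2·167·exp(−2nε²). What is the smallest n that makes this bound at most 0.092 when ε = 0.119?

Need 2·167·exp(−2nε²) ≤ 0.092, i.e. exp(−2nε²) ≤ 0.092/334.
So 2nε² ≥ ln(334/0.092) = 8.197108.
Hence n ≥ 8.197108/(2·0.119²) = 289.425.
The smallest integer n is 290.

290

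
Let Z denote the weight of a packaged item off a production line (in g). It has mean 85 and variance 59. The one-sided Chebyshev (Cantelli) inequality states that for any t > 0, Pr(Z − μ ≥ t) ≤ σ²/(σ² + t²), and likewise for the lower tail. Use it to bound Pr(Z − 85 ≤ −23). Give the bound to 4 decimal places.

Here σ² = 59 and t = 23, so σ² + t² = 588.
Cantelli's bound: 59/588 = 0.1003.

0.1003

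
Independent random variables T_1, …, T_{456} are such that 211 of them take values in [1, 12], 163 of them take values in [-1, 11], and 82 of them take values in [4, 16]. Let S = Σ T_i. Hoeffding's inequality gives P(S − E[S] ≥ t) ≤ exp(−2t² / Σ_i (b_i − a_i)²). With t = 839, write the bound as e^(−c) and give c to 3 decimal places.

Σ(b_i − a_i)² = 211·11² + 163·12² + 82·12² = 60811.
c = 2t² / 60811 = 2·839² / 60811 = 23.1511.

23.151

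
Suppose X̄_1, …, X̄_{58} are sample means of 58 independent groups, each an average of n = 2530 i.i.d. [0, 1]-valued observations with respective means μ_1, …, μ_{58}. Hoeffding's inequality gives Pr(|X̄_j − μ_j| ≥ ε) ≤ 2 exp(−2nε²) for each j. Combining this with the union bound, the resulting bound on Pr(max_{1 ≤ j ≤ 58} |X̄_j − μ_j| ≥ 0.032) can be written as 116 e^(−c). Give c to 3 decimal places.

5.181

Union bound over the 58 events: Pr(max_{1 ≤ j ≤ 58} |X̄_j − μ_j| ≥ 0.032) ≤ 58·2·exp(−2nε²) = 116 exp(−2·2530·0.032²).
So c = 2·2530·0.032² = 5.1814.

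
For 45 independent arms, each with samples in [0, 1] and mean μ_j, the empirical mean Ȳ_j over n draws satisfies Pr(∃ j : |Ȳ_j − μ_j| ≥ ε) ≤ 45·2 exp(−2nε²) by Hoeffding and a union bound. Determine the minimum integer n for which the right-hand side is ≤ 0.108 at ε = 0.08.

526

Need 2·45·exp(−2nε²) ≤ 0.108, i.e. exp(−2nε²) ≤ 0.108/90.
So 2nε² ≥ ln(90/0.108) = 6.725434.
Hence n ≥ 6.725434/(2·0.08²) = 525.425.
The smallest integer n is 526.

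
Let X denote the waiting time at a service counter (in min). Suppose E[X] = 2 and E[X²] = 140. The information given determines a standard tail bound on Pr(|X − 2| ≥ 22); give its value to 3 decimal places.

0.281

The first two moments determine the variance, so Chebyshev's inequality is the sharpest standard bound available.
Var(X) = E[X²] − (E[X])² = 140 − 4 = 136.
Chebyshev's inequality: Pr(|X − μ| ≥ t) ≤ Var(X)/t² = 136/484 = 0.2810.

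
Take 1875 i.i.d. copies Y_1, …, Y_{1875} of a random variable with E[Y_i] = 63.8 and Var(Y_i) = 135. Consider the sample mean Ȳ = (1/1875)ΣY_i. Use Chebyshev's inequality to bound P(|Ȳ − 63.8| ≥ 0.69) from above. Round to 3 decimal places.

Var(Ȳ) = Var(Y_i)/n = 135/1875 = 0.072.
Chebyshev: P(|Ȳ − 63.8| ≥ 0.69) ≤ Var(Ȳ)/(0.69)² = 135/(1875·0.69²) = 0.1512.

0.151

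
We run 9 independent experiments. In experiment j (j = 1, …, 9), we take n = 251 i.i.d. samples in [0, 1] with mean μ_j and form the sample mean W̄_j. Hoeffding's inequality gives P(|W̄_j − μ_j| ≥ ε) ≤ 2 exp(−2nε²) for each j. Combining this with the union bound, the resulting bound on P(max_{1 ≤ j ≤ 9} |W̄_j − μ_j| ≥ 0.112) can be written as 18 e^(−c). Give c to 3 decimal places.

6.297

Union bound over the 9 events: P(max_{1 ≤ j ≤ 9} |W̄_j − μ_j| ≥ 0.112) ≤ 9·2·exp(−2nε²) = 18 exp(−2·251·0.112²).
So c = 2·251·0.112² = 6.2971.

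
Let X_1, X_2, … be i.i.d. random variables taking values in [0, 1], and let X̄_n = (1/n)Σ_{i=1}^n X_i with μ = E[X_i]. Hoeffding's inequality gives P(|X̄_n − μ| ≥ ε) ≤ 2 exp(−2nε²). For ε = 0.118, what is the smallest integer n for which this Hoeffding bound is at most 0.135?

Require 2·exp(−2nε²) ≤ 0.135, i.e. 2nε² ≥ ln(2/0.135) = 2.695628.
So n ≥ 2.695628 / (2·0.118²) = 96.798.
The smallest integer n is 97.

97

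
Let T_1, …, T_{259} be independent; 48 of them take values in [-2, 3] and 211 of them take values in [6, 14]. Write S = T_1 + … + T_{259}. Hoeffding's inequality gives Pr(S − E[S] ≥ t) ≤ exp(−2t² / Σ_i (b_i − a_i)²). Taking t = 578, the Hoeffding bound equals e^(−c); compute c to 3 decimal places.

45.441

Σ(b_i − a_i)² = 48·5² + 211·8² = 14704.
c = 2t² / 14704 = 2·578² / 14704 = 45.4412.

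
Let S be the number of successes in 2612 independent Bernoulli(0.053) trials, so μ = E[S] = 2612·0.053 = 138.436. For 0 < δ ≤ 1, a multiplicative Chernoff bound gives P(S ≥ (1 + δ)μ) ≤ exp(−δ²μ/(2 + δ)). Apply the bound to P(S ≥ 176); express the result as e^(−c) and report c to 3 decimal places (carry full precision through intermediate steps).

Write 176 = (1 + δ)μ, so δ = 176/138.436 − 1 = 0.2713456…
Then the exponent is δ²μ/(2 + δ) = (176 − μ)² / (μ·(2 + δ)) = 4.487572.

4.488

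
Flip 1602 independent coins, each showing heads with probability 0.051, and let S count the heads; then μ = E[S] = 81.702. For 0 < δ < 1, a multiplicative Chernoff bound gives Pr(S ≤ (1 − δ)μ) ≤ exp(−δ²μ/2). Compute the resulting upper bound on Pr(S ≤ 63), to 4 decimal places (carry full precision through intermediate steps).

Write 63 = (1 − δ)μ, so δ = 1 − 63/81.702 = 0.228905…
Then the exponent is δ²μ/2 = (μ − 63)²/(2μ) = 2.140491.
Bound = exp(−2.140491) = 0.11760.

0.1176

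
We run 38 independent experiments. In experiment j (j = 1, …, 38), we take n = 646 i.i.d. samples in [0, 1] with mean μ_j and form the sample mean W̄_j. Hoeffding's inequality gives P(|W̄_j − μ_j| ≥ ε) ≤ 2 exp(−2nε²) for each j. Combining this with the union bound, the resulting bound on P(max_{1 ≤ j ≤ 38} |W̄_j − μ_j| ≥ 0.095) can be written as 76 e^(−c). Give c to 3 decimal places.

Union bound over the 38 events: P(max_{1 ≤ j ≤ 38} |W̄_j − μ_j| ≥ 0.095) ≤ 38·2·exp(−2nε²) = 76 exp(−2·646·0.095²).
So c = 2·646·0.095² = 11.6603.

11.660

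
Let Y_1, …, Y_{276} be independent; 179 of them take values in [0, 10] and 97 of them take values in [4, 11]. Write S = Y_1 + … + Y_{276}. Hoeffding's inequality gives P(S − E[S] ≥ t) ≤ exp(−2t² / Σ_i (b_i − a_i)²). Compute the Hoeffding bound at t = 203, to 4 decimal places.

0.0263

Σ(b_i − a_i)² = 179·10² + 97·7² = 22653.
Exponent = 2·203² / 22653 = 3.63828.
Bound = exp(−3.63828) = 0.02630.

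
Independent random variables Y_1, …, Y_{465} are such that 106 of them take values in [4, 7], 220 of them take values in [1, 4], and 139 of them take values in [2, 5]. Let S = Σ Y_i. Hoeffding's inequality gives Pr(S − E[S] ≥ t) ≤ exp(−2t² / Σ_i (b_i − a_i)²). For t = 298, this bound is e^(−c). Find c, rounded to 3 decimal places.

42.439

Σ(b_i − a_i)² = 106·3² + 220·3² + 139·3² = 4185.
c = 2t² / 4185 = 2·298² / 4185 = 42.4392.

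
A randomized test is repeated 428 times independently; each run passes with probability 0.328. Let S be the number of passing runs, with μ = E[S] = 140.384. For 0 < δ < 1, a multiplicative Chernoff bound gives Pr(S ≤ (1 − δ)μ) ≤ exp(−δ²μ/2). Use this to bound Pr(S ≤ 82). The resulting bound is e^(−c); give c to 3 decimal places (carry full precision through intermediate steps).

12.141

Write 82 = (1 − δ)μ, so δ = 1 − 82/140.384 = 0.4158879…
Then the exponent is δ²μ/2 = (μ − 82)²/(2μ) = 12.140598.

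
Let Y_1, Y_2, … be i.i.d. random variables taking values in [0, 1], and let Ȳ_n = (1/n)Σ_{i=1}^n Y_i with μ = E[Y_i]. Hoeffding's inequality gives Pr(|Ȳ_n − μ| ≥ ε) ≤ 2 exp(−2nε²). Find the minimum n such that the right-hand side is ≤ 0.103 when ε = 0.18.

Require 2·exp(−2nε²) ≤ 0.103, i.e. 2nε² ≥ ln(2/0.103) = 2.966173.
So n ≥ 2.966173 / (2·0.18²) = 45.774.
The smallest integer n is 46.

46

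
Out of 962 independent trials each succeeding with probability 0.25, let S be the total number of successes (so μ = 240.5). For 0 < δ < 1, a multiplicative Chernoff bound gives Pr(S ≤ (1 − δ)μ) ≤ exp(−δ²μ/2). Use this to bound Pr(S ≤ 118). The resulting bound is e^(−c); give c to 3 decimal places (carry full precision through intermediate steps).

31.198

Write 118 = (1 − δ)μ, so δ = 1 − 118/240.5 = 0.5093555…
Then the exponent is δ²μ/2 = (μ − 118)²/(2μ) = 31.198025.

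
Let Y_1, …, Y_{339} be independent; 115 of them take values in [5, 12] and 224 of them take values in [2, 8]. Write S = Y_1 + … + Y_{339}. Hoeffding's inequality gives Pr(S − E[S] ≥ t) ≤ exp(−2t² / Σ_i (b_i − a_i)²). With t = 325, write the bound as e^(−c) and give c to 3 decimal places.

Σ(b_i − a_i)² = 115·7² + 224·6² = 13699.
c = 2t² / 13699 = 2·325² / 13699 = 15.4208.

15.421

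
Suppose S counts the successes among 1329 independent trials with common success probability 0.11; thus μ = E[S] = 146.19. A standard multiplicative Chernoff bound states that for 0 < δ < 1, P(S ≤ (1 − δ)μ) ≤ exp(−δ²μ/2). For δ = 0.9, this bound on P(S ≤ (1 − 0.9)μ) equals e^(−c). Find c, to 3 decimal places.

59.207

c = δ²μ/2 = 0.9²·146.19/2 = 59.2069.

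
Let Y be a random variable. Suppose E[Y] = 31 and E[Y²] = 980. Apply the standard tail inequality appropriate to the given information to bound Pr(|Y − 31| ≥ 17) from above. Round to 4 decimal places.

0.0657

The first two moments determine the variance, so Chebyshev's inequality is the sharpest standard bound available.
Var(Y) = E[Y²] − (E[Y])² = 980 − 961 = 19.
Chebyshev's inequality: Pr(|Y − μ| ≥ t) ≤ Var(Y)/t² = 19/289 = 0.0657.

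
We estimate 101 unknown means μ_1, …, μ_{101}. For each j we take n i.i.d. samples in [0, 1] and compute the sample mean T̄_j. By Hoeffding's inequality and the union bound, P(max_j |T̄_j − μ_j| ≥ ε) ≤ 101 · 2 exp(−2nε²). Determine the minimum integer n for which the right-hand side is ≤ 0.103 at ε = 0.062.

987

Need 2·101·exp(−2nε²) ≤ 0.103, i.e. exp(−2nε²) ≤ 0.103/202.
So 2nε² ≥ ln(202/0.103) = 7.581294.
Hence n ≥ 7.581294/(2·0.062²) = 986.120.
The smallest integer n is 987.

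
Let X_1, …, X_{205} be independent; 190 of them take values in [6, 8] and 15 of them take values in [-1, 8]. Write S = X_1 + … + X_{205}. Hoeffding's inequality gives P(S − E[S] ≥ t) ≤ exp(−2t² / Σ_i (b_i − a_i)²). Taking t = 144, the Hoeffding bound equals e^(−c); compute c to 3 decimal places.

Σ(b_i − a_i)² = 190·2² + 15·9² = 1975.
c = 2t² / 1975 = 2·144² / 1975 = 20.9985.

20.998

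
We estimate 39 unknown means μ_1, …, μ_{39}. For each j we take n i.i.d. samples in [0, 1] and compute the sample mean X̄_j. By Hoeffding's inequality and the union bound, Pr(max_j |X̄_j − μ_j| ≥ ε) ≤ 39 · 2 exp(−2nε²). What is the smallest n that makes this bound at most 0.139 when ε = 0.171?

109

Need 2·39·exp(−2nε²) ≤ 0.139, i.e. exp(−2nε²) ≤ 0.139/78.
So 2nε² ≥ ln(78/0.139) = 6.329990.
Hence n ≥ 6.329990/(2·0.171²) = 108.238.
The smallest integer n is 109.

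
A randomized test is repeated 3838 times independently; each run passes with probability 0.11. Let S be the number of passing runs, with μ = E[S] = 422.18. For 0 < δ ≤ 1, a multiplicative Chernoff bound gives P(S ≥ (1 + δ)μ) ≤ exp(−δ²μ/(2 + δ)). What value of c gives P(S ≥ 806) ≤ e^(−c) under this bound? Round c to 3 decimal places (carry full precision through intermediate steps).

119.948

Write 806 = (1 + δ)μ, so δ = 806/422.18 − 1 = 0.9091383…
Then the exponent is δ²μ/(2 + δ) = (806 − μ)² / (μ·(2 + δ)) = 119.948047.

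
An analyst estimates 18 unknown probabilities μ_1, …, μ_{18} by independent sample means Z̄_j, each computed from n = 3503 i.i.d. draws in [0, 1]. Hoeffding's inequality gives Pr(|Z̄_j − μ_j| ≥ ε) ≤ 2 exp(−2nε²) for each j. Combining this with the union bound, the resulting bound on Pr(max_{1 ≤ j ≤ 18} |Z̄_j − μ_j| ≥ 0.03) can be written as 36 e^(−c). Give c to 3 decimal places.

6.305

Union bound over the 18 events: Pr(max_{1 ≤ j ≤ 18} |Z̄_j − μ_j| ≥ 0.03) ≤ 18·2·exp(−2nε²) = 36 exp(−2·3503·0.03²).
So c = 2·3503·0.03² = 6.3054.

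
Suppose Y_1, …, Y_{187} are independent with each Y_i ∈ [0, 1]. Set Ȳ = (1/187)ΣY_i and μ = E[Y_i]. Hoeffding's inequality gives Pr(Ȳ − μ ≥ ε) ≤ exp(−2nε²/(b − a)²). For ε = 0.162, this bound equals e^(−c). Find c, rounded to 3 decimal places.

9.815

c = 2nε²/(b − a)² = 2·187·0.162² / 1² = 9.8153.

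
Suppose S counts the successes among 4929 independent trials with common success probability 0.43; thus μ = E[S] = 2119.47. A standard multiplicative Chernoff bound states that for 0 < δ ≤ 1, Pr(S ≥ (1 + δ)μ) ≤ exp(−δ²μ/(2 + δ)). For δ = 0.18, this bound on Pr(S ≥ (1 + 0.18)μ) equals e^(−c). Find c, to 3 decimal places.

c = δ²μ/(2 + δ) = 0.18²·2119.47/(2 + 0.18) = 31.5004.

31.500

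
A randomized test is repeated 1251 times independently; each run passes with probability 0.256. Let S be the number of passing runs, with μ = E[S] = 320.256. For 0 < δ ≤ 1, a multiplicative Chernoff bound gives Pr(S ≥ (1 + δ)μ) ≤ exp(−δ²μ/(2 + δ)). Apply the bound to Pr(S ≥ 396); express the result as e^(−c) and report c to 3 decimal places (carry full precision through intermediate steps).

8.010

Write 396 = (1 + δ)μ, so δ = 396/320.256 − 1 = 0.2365108…
Then the exponent is δ²μ/(2 + δ) = (396 − μ)² / (μ·(2 + δ)) = 8.009920.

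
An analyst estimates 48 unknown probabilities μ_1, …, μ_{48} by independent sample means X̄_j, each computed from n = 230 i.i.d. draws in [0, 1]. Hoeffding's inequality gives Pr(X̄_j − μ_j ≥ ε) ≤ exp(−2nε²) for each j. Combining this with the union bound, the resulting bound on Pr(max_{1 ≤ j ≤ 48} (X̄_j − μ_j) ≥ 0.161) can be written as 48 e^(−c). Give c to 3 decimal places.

Union bound over the 48 events: Pr(max_{1 ≤ j ≤ 48} (X̄_j − μ_j) ≥ 0.161) ≤ 48·exp(−2nε²) = 48 exp(−2·230·0.161²).
So c = 2·230·0.161² = 11.9237.

11.924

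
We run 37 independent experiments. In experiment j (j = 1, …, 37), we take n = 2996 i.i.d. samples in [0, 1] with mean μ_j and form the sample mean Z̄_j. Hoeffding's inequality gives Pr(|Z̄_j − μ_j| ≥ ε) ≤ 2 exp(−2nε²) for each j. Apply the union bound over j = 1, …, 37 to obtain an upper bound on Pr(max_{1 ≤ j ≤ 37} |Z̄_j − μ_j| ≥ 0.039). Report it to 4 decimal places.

Per-experiment Hoeffding bound: 2·exp(−2·2996·0.039²) = 2·exp(−9.11383) = 0.00022026.
Union bound over 37 events: 37·0.00022026 = 0.00815.

0.0081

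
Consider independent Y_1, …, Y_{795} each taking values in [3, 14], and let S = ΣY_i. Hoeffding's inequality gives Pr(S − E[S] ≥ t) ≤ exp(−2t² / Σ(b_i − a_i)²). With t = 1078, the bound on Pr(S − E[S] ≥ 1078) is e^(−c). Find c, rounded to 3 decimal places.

Σ(b_i − a_i)² = 795·(11)² = 96195.
c = 2t²/96195 = 2·1078²/96195 = 24.1610.

24.161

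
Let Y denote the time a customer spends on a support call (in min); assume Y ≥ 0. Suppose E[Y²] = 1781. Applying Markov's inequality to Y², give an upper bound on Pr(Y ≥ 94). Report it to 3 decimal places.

Since Y ≥ 0, the event {Y ≥ 94} is the same as {Y² ≥ 8836}.
Markov's inequality applied to Y² gives Pr(Y² ≥ 8836) ≤ E[Y²]/8836 = 1781/8836 = 0.2016.

0.202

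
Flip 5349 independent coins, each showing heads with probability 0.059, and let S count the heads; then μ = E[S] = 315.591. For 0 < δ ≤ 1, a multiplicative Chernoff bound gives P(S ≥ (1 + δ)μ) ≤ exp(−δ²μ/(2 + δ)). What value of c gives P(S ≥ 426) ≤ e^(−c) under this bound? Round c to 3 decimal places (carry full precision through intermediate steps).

Write 426 = (1 + δ)μ, so δ = 426/315.591 − 1 = 0.3498484…
Then the exponent is δ²μ/(2 + δ) = (426 − μ)² / (μ·(2 + δ)) = 16.437831.

16.438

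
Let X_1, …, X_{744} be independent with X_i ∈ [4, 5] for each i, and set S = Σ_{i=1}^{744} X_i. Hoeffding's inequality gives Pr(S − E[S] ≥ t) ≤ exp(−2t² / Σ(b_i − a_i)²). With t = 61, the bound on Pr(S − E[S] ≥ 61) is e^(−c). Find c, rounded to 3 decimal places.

10.003

Σ(b_i − a_i)² = 744·(1)² = 744.
c = 2t²/744 = 2·61²/744 = 10.0027.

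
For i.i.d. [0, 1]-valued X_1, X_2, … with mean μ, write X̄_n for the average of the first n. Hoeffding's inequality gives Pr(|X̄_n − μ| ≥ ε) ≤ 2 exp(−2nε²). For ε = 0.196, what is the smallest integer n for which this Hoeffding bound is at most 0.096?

40

Require 2·exp(−2nε²) ≤ 0.096, i.e. 2nε² ≥ ln(2/0.096) = 3.036554.
So n ≥ 3.036554 / (2·0.196²) = 39.522.
The smallest integer n is 40.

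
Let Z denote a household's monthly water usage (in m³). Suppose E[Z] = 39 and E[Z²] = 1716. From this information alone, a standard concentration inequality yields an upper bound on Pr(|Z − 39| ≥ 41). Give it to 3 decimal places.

0.116

The first two moments determine the variance, so Chebyshev's inequality is the sharpest standard bound available.
Var(Z) = E[Z²] − (E[Z])² = 1716 − 1521 = 195.
Chebyshev's inequality: Pr(|Z − μ| ≥ t) ≤ Var(Z)/t² = 195/1681 = 0.1160.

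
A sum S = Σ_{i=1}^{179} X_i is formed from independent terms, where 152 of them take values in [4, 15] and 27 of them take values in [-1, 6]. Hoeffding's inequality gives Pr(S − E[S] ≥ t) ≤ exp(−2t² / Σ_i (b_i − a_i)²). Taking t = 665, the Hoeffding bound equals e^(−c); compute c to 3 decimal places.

44.862

Σ(b_i − a_i)² = 152·11² + 27·7² = 19715.
c = 2t² / 19715 = 2·665² / 19715 = 44.8618.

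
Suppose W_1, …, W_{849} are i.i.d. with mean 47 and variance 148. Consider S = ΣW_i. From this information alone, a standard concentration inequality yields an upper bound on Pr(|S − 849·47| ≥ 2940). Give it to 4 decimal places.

With mean and variance of each term known, Chebyshev's inequality bounds the deviation of the sum (or sample mean).
Var(S) = n·Var(W_i) = 849·148 = 125652.
Chebyshev: Pr(|S − 849·47| ≥ 2940) ≤ Var(S)/2940² = 125652/8643600 = 0.0145.

0.0145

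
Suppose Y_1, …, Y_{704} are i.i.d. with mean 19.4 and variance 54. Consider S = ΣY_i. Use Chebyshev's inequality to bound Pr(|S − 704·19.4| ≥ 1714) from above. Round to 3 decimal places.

0.013

Var(S) = n·Var(Y_i) = 704·54 = 38016.
Chebyshev: Pr(|S − 704·19.4| ≥ 1714) ≤ Var(S)/1714² = 38016/2937796 = 0.0129.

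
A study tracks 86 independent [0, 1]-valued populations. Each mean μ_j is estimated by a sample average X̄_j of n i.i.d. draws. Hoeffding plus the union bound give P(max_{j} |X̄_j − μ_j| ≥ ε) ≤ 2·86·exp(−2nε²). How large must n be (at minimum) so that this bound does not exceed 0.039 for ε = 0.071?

833

Need 2·86·exp(−2nε²) ≤ 0.039, i.e. exp(−2nε²) ≤ 0.039/172.
So 2nε² ≥ ln(172/0.039) = 8.391688.
Hence n ≥ 8.391688/(2·0.071²) = 832.344.
The smallest integer n is 833.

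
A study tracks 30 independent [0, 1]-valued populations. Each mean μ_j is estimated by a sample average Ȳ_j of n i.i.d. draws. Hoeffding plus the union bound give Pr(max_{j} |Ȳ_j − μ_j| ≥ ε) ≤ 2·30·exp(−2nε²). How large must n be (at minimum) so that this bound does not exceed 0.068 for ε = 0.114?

Need 2·30·exp(−2nε²) ≤ 0.068, i.e. exp(−2nε²) ≤ 0.068/60.
So 2nε² ≥ ln(60/0.068) = 6.782592.
Hence n ≥ 6.782592/(2·0.114²) = 260.949.
The smallest integer n is 261.

261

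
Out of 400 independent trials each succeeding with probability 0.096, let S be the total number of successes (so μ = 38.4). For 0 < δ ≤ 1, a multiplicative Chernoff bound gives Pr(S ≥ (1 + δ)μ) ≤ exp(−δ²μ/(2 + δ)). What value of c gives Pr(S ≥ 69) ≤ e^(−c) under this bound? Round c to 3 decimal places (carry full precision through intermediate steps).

Write 69 = (1 + δ)μ, so δ = 69/38.4 − 1 = 0.796875…
Then the exponent is δ²μ/(2 + δ) = (69 − μ)² / (μ·(2 + δ)) = 8.718436.

8.718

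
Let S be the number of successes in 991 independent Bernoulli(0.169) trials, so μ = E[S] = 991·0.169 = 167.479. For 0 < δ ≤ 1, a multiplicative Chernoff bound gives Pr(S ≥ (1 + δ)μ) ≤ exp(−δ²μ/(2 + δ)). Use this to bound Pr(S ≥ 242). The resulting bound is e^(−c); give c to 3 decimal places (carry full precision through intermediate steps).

Write 242 = (1 + δ)μ, so δ = 242/167.479 − 1 = 0.4449573…
Then the exponent is δ²μ/(2 + δ) = (242 − μ)² / (μ·(2 + δ)) = 13.562062.

13.562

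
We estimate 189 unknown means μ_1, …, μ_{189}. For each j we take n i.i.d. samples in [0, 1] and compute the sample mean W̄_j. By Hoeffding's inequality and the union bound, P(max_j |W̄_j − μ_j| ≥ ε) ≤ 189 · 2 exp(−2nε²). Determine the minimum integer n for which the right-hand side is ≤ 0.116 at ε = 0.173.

136

Need 2·189·exp(−2nε²) ≤ 0.116, i.e. exp(−2nε²) ≤ 0.116/378.
So 2nε² ≥ ln(378/0.116) = 8.089059.
Hence n ≥ 8.089059/(2·0.173²) = 135.137.
The smallest integer n is 136.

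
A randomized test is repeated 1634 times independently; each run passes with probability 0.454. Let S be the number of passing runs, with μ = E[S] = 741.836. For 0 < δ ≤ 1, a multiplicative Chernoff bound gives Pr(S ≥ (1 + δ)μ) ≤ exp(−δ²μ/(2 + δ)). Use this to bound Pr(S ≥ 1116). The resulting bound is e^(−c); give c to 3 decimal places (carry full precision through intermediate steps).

Write 1116 = (1 + δ)μ, so δ = 1116/741.836 − 1 = 0.5043756…
Then the exponent is δ²μ/(2 + δ) = (1116 − μ)² / (μ·(2 + δ)) = 75.355790.

75.356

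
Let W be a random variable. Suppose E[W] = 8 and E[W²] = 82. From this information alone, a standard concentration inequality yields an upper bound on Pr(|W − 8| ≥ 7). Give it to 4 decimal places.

0.3673

The first two moments determine the variance, so Chebyshev's inequality is the sharpest standard bound available.
Var(W) = E[W²] − (E[W])² = 82 − 64 = 18.
Chebyshev's inequality: Pr(|W − μ| ≥ t) ≤ Var(W)/t² = 18/49 = 0.3673.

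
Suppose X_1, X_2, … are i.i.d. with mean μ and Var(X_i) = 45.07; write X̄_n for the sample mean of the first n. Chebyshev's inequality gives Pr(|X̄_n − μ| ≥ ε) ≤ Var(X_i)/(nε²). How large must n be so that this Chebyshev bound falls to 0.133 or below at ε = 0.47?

1535

Require 45.07/(n·0.47²) ≤ 0.133, i.e. n ≥ 45.07/(0.133·0.47²) = 1534.052.
The smallest integer n is 1535.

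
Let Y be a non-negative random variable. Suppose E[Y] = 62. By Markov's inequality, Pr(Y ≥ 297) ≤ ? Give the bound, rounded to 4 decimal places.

Markov's inequality: for a non-negative random variable, Pr(Y ≥ a) ≤ E[Y]/a.
Here E[Y] = 62 and a = 297, so the bound is 62/297 = 0.2088.

0.2088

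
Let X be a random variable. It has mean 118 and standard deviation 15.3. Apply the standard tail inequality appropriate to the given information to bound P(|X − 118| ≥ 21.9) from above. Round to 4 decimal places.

0.4881

Mean and variance are known, so Chebyshev's inequality applies.
Chebyshev: P(|X − μ| ≥ t) ≤ Var(X)/t².
Var(X) = σ² = 15.3² = 234.09.
Bound = 234.09 / 479.61 = 0.4881.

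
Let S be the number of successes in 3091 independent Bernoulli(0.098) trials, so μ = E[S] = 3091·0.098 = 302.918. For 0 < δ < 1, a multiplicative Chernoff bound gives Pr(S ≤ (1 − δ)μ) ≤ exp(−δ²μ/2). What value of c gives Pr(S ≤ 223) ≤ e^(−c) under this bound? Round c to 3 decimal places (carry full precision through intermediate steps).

Write 223 = (1 − δ)μ, so δ = 1 − 223/302.918 = 0.2638272…
Then the exponent is δ²μ/2 = (μ − 223)²/(2μ) = 10.542270.

10.542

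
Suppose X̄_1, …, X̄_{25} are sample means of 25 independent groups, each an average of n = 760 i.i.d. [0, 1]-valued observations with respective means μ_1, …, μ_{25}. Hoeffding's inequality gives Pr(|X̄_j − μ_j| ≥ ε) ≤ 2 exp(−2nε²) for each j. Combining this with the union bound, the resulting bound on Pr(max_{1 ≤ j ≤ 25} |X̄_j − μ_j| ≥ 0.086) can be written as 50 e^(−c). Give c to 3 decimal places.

11.242

Union bound over the 25 events: Pr(max_{1 ≤ j ≤ 25} |X̄_j − μ_j| ≥ 0.086) ≤ 25·2·exp(−2nε²) = 50 exp(−2·760·0.086²).
So c = 2·760·0.086² = 11.2419.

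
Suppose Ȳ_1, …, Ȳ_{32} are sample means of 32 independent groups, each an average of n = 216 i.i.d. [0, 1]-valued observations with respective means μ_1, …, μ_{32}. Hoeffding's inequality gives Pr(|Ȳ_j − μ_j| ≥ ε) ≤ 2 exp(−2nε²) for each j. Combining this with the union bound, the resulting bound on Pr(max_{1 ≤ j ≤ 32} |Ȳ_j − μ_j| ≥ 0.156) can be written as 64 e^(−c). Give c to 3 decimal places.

10.513

Union bound over the 32 events: Pr(max_{1 ≤ j ≤ 32} |Ȳ_j − μ_j| ≥ 0.156) ≤ 32·2·exp(−2nε²) = 64 exp(−2·216·0.156²).
So c = 2·216·0.156² = 10.5132.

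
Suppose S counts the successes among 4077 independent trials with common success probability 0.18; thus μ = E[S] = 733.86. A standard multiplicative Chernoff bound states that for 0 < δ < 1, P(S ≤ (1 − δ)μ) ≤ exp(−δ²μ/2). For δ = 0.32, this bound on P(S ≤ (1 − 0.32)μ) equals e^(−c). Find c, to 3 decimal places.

37.574

c = δ²μ/2 = 0.32²·733.86/2 = 37.5736.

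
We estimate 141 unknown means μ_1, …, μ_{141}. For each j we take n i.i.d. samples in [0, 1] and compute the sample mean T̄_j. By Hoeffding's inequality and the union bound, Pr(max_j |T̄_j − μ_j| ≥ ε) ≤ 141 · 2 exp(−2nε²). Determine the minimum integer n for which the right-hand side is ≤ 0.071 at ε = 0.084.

588

Need 2·141·exp(−2nε²) ≤ 0.071, i.e. exp(−2nε²) ≤ 0.071/282.
So 2nε² ≥ ln(282/0.071) = 8.286982.
Hence n ≥ 8.286982/(2·0.084²) = 587.229.
The smallest integer n is 588.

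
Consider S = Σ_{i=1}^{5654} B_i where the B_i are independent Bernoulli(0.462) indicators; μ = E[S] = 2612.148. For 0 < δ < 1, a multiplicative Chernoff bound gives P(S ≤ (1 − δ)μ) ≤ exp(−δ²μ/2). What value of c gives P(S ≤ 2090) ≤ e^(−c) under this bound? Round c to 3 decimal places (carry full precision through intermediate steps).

52.187

Write 2090 = (1 − δ)μ, so δ = 1 − 2090/2612.148 = 0.1998922…
Then the exponent is δ²μ/2 = (μ − 2090)²/(2μ) = 52.186655.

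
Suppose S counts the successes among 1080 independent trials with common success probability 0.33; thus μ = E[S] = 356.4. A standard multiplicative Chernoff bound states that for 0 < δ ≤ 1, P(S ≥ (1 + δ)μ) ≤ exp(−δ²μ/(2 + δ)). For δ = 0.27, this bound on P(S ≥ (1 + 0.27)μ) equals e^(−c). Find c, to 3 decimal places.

11.446

c = δ²μ/(2 + δ) = 0.27²·356.4/(2 + 0.27) = 11.4456.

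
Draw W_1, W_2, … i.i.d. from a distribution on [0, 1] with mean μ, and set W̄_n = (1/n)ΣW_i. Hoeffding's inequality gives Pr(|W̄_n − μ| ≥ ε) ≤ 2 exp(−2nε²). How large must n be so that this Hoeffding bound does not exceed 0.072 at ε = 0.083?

242

Require 2·exp(−2nε²) ≤ 0.072, i.e. 2nε² ≥ ln(2/0.072) = 3.324236.
So n ≥ 3.324236 / (2·0.083²) = 241.271.
The smallest integer n is 242.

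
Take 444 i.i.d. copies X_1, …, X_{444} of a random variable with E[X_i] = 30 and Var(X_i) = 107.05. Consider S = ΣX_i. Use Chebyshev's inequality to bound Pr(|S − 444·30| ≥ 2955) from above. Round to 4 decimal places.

Var(S) = n·Var(X_i) = 444·107.05 = 47530.2.
Chebyshev: Pr(|S − 444·30| ≥ 2955) ≤ Var(S)/2955² = 47530.2/8732025 = 0.0054.

0.0054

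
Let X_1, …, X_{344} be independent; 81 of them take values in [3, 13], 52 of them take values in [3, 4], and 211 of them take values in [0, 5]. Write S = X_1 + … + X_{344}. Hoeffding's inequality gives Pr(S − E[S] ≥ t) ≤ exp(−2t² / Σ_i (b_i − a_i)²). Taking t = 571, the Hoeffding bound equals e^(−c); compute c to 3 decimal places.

Σ(b_i − a_i)² = 81·10² + 52·1² + 211·5² = 13427.
c = 2t² / 13427 = 2·571² / 13427 = 48.5650.

48.565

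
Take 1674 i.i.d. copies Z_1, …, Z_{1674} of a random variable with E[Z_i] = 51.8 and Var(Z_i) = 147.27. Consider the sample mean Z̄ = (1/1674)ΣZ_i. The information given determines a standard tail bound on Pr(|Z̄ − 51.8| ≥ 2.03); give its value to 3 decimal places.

0.021

With mean and variance of each term known, Chebyshev's inequality bounds the deviation of the sum (or sample mean).
Var(Z̄) = Var(Z_i)/n = 147.27/1674 = 0.087975.
Chebyshev: Pr(|Z̄ − 51.8| ≥ 2.03) ≤ Var(Z̄)/(2.03)² = 147.27/(1674·2.03²) = 0.0213.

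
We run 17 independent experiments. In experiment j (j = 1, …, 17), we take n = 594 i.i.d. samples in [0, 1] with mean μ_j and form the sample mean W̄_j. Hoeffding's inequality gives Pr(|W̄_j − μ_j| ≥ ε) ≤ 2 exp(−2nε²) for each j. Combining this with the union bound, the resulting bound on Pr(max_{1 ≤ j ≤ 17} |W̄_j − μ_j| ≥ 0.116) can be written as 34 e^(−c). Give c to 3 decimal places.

Union bound over the 17 events: Pr(max_{1 ≤ j ≤ 17} |W̄_j − μ_j| ≥ 0.116) ≤ 17·2·exp(−2nε²) = 34 exp(−2·594·0.116²).
So c = 2·594·0.116² = 15.9857.

15.986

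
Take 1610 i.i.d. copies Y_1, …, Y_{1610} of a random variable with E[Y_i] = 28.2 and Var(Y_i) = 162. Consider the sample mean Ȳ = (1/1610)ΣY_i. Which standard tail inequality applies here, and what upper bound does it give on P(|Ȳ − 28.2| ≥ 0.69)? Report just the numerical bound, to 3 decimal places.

With mean and variance of each term known, Chebyshev's inequality bounds the deviation of the sum (or sample mean).
Var(Ȳ) = Var(Y_i)/n = 162/1610 = 0.10062.
Chebyshev: P(|Ȳ − 28.2| ≥ 0.69) ≤ Var(Ȳ)/(0.69)² = 162/(1610·0.69²) = 0.2113.

0.211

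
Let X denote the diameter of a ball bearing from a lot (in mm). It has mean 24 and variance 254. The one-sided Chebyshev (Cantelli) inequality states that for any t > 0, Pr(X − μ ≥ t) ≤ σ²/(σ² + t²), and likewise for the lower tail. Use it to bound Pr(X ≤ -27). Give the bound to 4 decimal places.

0.0890

Here σ² = 254 and t = 51, so σ² + t² = 2855.
Cantelli's bound: 254/2855 = 0.0890.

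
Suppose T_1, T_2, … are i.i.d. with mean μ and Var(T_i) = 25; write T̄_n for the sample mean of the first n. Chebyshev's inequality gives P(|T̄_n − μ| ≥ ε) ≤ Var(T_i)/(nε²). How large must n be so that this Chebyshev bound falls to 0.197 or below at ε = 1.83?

Require 25/(n·1.83²) ≤ 0.197, i.e. n ≥ 25/(0.197·1.83²) = 37.894.
The smallest integer n is 38.

38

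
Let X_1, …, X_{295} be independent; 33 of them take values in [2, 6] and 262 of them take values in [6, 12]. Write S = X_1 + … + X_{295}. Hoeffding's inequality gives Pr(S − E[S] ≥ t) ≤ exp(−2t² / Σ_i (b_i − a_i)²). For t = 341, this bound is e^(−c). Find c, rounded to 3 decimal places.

23.350

Σ(b_i − a_i)² = 33·4² + 262·6² = 9960.
c = 2t² / 9960 = 2·341² / 9960 = 23.3496.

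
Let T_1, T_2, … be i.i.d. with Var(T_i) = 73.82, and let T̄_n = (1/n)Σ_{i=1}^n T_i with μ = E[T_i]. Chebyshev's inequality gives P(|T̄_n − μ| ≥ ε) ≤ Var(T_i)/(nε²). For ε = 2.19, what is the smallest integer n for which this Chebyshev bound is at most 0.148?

104

Require 73.82/(n·2.19²) ≤ 0.148, i.e. n ≥ 73.82/(0.148·2.19²) = 103.998.
The smallest integer n is 104.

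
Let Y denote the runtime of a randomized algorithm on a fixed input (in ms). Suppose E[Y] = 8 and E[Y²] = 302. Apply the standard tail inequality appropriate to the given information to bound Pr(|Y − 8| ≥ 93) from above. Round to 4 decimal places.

0.0275

The first two moments determine the variance, so Chebyshev's inequality is the sharpest standard bound available.
Var(Y) = E[Y²] − (E[Y])² = 302 − 64 = 238.
Chebyshev's inequality: Pr(|Y − μ| ≥ t) ≤ Var(Y)/t² = 238/8649 = 0.0275.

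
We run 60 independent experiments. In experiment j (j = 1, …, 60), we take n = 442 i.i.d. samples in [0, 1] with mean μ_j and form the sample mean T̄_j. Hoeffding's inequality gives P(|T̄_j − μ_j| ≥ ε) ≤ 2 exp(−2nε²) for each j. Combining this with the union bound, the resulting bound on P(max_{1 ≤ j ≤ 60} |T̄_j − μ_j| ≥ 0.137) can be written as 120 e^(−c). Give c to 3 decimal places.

16.592

Union bound over the 60 events: P(max_{1 ≤ j ≤ 60} |T̄_j − μ_j| ≥ 0.137) ≤ 60·2·exp(−2nε²) = 120 exp(−2·442·0.137²).
So c = 2·442·0.137² = 16.5918.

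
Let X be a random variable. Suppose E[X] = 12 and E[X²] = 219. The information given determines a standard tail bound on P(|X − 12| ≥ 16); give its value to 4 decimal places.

The first two moments determine the variance, so Chebyshev's inequality is the sharpest standard bound available.
Var(X) = E[X²] − (E[X])² = 219 − 144 = 75.
Chebyshev's inequality: P(|X − μ| ≥ t) ≤ Var(X)/t² = 75/256 = 0.2930.

0.2930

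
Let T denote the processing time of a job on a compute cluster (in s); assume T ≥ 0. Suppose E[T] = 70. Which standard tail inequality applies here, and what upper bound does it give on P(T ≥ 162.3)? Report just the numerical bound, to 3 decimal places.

Only the mean of a non-negative variable is known, so Markov's inequality is the applicable tail bound.
Markov's inequality: for a non-negative random variable, P(T ≥ a) ≤ E[T]/a.
Here E[T] = 70 and a = 162.3, so the bound is 70/162.3 = 0.4313.

0.431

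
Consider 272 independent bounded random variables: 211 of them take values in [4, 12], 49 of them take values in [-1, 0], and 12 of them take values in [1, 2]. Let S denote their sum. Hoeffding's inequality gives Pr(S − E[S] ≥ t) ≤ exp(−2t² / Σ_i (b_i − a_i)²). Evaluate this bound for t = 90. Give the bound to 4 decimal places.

0.3029

Σ(b_i − a_i)² = 211·8² + 49·1² + 12·1² = 13565.
Exponent = 2·90² / 13565 = 1.19425.
Bound = exp(−1.19425) = 0.30293.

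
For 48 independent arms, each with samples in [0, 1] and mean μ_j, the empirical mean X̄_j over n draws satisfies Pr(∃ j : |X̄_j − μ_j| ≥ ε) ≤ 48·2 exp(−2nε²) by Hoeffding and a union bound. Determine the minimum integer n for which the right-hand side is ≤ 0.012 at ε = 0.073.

844

Need 2·48·exp(−2nε²) ≤ 0.012, i.e. exp(−2nε²) ≤ 0.012/96.
So 2nε² ≥ ln(96/0.012) = 8.987197.
Hence n ≥ 8.987197/(2·0.073²) = 843.235.
The smallest integer n is 844.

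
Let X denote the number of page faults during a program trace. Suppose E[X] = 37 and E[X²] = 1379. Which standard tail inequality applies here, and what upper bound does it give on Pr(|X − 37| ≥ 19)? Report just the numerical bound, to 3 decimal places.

0.028

The first two moments determine the variance, so Chebyshev's inequality is the sharpest standard bound available.
Var(X) = E[X²] − (E[X])² = 1379 − 1369 = 10.
Chebyshev's inequality: Pr(|X − μ| ≥ t) ≤ Var(X)/t² = 10/361 = 0.0277.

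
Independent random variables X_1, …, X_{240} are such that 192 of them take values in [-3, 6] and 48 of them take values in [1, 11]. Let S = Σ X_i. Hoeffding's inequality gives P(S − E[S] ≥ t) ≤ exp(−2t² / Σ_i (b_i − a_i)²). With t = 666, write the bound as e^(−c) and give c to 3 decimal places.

43.588

Σ(b_i − a_i)² = 192·9² + 48·10² = 20352.
c = 2t² / 20352 = 2·666² / 20352 = 43.5884.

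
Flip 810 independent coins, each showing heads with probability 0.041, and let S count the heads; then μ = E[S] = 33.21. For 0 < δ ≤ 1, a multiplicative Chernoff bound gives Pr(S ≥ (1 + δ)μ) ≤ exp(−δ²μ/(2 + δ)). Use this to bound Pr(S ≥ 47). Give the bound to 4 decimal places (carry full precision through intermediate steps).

0.0934

Write 47 = (1 + δ)μ, so δ = 47/33.21 − 1 = 0.4152364…
Then the exponent is δ²μ/(2 + δ) = (47 − μ)² / (μ·(2 + δ)) = 2.370828.
Bound = exp(−2.370828) = 0.09340.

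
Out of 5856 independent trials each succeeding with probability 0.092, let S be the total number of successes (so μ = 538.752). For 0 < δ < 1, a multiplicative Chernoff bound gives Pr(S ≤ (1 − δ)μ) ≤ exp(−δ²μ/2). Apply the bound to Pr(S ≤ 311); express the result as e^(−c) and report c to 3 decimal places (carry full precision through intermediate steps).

48.140

Write 311 = (1 − δ)μ, so δ = 1 − 311/538.752 = 0.42274…
Then the exponent is δ²μ/2 = (μ − 311)²/(2μ) = 48.139936.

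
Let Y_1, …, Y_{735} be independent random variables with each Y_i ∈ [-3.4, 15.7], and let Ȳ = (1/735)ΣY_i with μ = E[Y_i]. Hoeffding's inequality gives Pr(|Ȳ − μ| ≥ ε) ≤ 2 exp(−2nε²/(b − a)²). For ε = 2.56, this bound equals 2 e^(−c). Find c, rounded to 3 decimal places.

26.408

c = 2nε²/(b − a)² = 2·735·2.56² / 19.1² = 26.4077.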